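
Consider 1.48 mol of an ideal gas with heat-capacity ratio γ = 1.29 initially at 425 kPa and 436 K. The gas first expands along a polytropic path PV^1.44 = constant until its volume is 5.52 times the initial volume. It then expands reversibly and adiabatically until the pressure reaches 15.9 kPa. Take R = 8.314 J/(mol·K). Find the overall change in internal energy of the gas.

-11300 J

V₁ = nRT₁/P₁ = 1.48×8.314×436/425 = 12.6 L.
Step 1 — Polytropic n=1.44: T₂ = T₁(V₁/V₂)^(n−1) = 436×(0.181)^0.44 = 206 K; P₂ = P₁(V₁/V₂)^n = 36.3 kPa.
W = (P₁V₁−P₂V₂)/(n−1) = (425×12.6−36.3×69.7)/0.44 = 6440 J.
ΔU = nCvΔT = 1.48×28.7×(206−436) = -9780 J.
Q = ΔU + W = -3330 J.
State after step 1: P = 36.3 kPa, V = 69.7 L, T = 206 K.
Step 2 — Adiabatic: T₂/T₁ = (P₂/P₁)^((γ−1)/γ) ⇒ T₂ = 206×(0.438)^0.225 = 171 K; V₂ = 132 L.
ΔU = nCvΔT = 1.48×28.7×(171−206) = -1480 J.
Q = 0 for an adiabatic process, so W = −ΔU = 1480 J.
Net over both steps: W = 7920 J, Q = -3330 J, ΔU = -11300 J.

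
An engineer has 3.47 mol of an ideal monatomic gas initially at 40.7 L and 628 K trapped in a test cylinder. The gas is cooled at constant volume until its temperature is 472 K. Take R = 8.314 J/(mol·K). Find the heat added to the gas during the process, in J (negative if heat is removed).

-6750 J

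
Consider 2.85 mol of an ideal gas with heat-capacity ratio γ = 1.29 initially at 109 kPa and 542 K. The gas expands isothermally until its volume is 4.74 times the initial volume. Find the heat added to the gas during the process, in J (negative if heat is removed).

20000 J

V₁ = nRT₁/P₁ = 2.85×8.314×542/109 = 118 L.
Isothermal: T stays 542 K; PV = const ⇒ V₂ = 558 L, P₂ = 23.0 kPa.
ΔU = 0 (ideal gas, T constant).
W = nRT ln(V₂/V₁) = 2.85×8.314×542×ln(4.74) = 20000 J.
Q = ΔU + W = 20000 J.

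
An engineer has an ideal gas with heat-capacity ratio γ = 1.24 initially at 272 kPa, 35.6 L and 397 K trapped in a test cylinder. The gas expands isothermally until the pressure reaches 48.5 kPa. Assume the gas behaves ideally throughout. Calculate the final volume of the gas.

200 L

Isothermal: T stays 397 K; PV = const ⇒ V₂ = 200 L, P₂ = 48.5 kPa.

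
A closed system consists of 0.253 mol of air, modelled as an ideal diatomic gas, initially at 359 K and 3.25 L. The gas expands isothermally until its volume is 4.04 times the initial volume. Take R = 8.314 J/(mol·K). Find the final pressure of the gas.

57.5 kPa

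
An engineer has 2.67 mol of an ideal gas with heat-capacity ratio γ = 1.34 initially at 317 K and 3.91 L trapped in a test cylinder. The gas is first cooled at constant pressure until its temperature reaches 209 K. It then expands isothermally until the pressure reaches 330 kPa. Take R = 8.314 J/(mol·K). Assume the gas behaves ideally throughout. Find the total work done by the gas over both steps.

5470 J

P₁ = nRT₁/V₁ = 2.67×8.314×317/3.91 = 1800 kPa.
Step 1 — Isobaric: P stays 1800 kPa; V/T = const ⇒ T₂ = 209 K, V₂ = 2.58 L.
W = PΔV = 1800×(2.58−3.91) kPa·L = -2400 J.
ΔU = nCvΔT = 2.67×24.5×(209−317) = -7050 J.
Q = ΔU + W = nCpΔT = -9450 J.
State after step 1: P = 1800 kPa, V = 2.58 L, T = 209 K.
Step 2 — Isothermal: T stays 209 K; PV = const ⇒ V₂ = 14.1 L, P₂ = 330 kPa.
ΔU = 0 (ideal gas, T constant).
W = nRT ln(V₂/V₁) = 2.67×8.314×209×ln(5.45) = 7870 J.
Q = ΔU + W = 7870 J.
Net over both steps: W = 5470 J, Q = -1580 J, ΔU = -7050 J.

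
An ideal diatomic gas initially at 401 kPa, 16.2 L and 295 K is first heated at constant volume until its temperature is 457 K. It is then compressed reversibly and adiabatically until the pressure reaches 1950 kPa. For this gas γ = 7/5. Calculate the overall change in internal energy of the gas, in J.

n = P₁V₁/(RT₁) = 401×16.2/(8.314×295) = 2.65 mol.
Step 1 — Isochoric: V stays 16.2 L; P/T = const ⇒ T₂ = 457 K, P₂ = 621 kPa.
W = 0 (no volume change).
ΔU = nCvΔT = 2.65×20.8×(457−295) = 8920 J.
Q = ΔU = 8920 J.
State after step 1: P = 621 kPa, V = 16.2 L, T = 457 K.
Step 2 — Adiabatic: T₂/T₁ = (P₂/P₁)^((γ−1)/γ) ⇒ T₂ = 457×(3.14)^0.286 = 634 K; V₂ = 7.16 L.
ΔU = nCvΔT = 2.65×20.8×(634−457) = 9730 J.
Q = 0 for an adiabatic process, so W = −ΔU = -9730 J.
Net over both steps: W = -9730 J, Q = 8920 J, ΔU = 18600 J.

18600 J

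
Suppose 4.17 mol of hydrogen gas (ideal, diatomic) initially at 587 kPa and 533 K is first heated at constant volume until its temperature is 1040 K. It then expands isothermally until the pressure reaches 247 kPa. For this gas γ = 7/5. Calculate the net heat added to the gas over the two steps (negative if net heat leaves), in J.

V₁ = nRT₁/P₁ = 4.17×8.314×533/587 = 31.5 L.
Step 1 — Isochoric: V stays 31.5 L; P/T = const ⇒ T₂ = 1040 K, P₂ = 1150 kPa.
W = 0 (no volume change).
ΔU = nCvΔT = 4.17×20.8×(1040−533) = 43900 J.
Q = ΔU = 43900 J.
State after step 1: P = 1150 kPa, V = 31.5 L, T = 1040 K.
Step 2 — Isothermal: T stays 1040 K; PV = const ⇒ V₂ = 146 L, P₂ = 247 kPa.
ΔU = 0 (ideal gas, T constant).
W = nRT ln(V₂/V₁) = 4.17×8.314×1040×ln(4.64) = 55300 J.
Q = ΔU + W = 55300 J.
Net over both steps: W = 55300 J, Q = 99300 J, ΔU = 43900 J.

99300 J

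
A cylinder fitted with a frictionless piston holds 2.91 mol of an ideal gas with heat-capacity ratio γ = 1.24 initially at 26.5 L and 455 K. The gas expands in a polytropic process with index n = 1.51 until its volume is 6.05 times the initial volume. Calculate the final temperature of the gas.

P₁ = nRT₁/V₁ = 2.91×8.314×455/26.5 = 415 kPa.
Polytropic n=1.51: T₂ = T₁(V₁/V₂)^(n−1) = 455×(0.165)^0.51 = 182 K; P₂ = P₁(V₁/V₂)^n = 27.4 kPa.

182 K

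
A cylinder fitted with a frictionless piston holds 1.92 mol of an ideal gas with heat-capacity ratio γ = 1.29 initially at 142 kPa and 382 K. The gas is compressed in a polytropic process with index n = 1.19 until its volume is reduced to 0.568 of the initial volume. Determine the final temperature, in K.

425 K

V₁ = nRT₁/P₁ = 1.92×8.314×382/142 = 42.9 L.
Polytropic n=1.19: T₂ = T₁(V₁/V₂)^(n−1) = 382×(1.76)^0.19 = 425 K; P₂ = P₁(V₁/V₂)^n = 278 kPa.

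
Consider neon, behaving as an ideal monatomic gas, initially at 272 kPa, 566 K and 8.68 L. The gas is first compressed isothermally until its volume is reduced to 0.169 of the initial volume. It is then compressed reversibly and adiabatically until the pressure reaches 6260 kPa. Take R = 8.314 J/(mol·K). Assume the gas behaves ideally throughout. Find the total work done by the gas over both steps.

-6750 J

n = P₁V₁/(RT₁) = 272×8.68/(8.314×566) = 0.502 mol.
Step 1 — Isothermal: T stays 566 K; PV = const ⇒ V₂ = 1.47 L, P₂ = 1610 kPa.
ΔU = 0 (ideal gas, T constant).
W = nRT ln(V₂/V₁) = 0.502×8.314×566×ln(0.169) = -4200 J.
Q = ΔU + W = -4200 J.
State after step 1: P = 1610 kPa, V = 1.47 L, T = 566 K.
Step 2 — Adiabatic: T₂/T₁ = (P₂/P₁)^((γ−1)/γ) ⇒ T₂ = 566×(3.89)^0.400 = 974 K; V₂ = 0.649 L.
ΔU = nCvΔT = 0.502×12.5×(974−566) = 2560 J.
Q = 0 for an adiabatic process, so W = −ΔU = -2560 J.
Net over both steps: W = -6750 J, Q = -4200 J, ΔU = 2560 J.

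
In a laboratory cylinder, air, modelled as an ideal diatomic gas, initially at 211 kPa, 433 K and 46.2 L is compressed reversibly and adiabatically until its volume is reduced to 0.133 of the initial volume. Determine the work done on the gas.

n = P₁V₁/(RT₁) = 211×46.2/(8.314×433) = 2.71 mol.
Adiabatic: TV^(γ−1) = const ⇒ T₂ = 433×(7.52)^0.400 = 970 K; PV^γ = const ⇒ P₂ = 3560 kPa.
ΔU = nCvΔT = 2.71×20.8×(970−433) = 30200 J.
Q = 0 for an adiabatic process, so W = −ΔU = -30200 J.
Work done on the gas = −W_by = 30200 J.

30200 J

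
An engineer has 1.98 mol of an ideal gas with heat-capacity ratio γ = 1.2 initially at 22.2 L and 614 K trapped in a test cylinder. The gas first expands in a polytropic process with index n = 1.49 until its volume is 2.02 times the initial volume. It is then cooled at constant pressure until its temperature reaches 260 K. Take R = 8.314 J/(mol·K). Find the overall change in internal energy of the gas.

-29100 J

P₁ = nRT₁/V₁ = 1.98×8.314×614/22.2 = 455 kPa.
Step 1 — Polytropic n=1.49: T₂ = T₁(V₁/V₂)^(n−1) = 614×(0.495)^0.49 = 435 K; P₂ = P₁(V₁/V₂)^n = 160 kPa.
W = (P₁V₁−P₂V₂)/(n−1) = (455×22.2−160×44.8)/0.49 = 6010 J.
ΔU = nCvΔT = 1.98×41.6×(435−614) = -14700 J.
Q = ΔU + W = -8720 J.
State after step 1: P = 160 kPa, V = 44.8 L, T = 435 K.
Step 2 — Isobaric: P stays 160 kPa; V/T = const ⇒ T₂ = 260 K, V₂ = 26.8 L.
W = PΔV = 160×(26.8−44.8) kPa·L = -2880 J.
ΔU = nCvΔT = 1.98×41.6×(260−435) = -14400 J.
Q = ΔU + W = nCpΔT = -17300 J.
Net over both steps: W = 3130 J, Q = -26000 J, ΔU = -29100 J.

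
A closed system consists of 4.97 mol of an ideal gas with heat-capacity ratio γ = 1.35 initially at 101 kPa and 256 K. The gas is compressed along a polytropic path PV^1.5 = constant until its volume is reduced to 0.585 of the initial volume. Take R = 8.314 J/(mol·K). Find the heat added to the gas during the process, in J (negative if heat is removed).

V₁ = nRT₁/P₁ = 4.97×8.314×256/101 = 105 L.
Polytropic n=1.5: T₂ = T₁(V₁/V₂)^(n−1) = 256×(1.71)^0.50 = 335 K; P₂ = P₁(V₁/V₂)^n = 226 kPa.
W = (P₁V₁−P₂V₂)/(n−1) = (101×105−226×61.3)/0.50 = -6500 J.
ΔU = nCvΔT = 4.97×23.8×(335−256) = 9290 J.
Q = ΔU + W = 2790 J.

2790 J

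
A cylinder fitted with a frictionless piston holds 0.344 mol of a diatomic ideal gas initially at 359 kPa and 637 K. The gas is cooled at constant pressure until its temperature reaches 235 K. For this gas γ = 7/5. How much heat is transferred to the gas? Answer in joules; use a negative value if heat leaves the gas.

-4020 J

V₁ = nRT₁/P₁ = 0.344×8.314×637/359 = 5.07 L.
Isobaric: P stays 359 kPa; V/T = const ⇒ T₂ = 235 K, V₂ = 1.87 L.
W = PΔV = 359×(1.87−5.07) kPa·L = -1150 J.
ΔU = nCvΔT = 0.344×20.8×(235−637) = -2870 J.
Q = ΔU + W = nCpΔT = -4020 J.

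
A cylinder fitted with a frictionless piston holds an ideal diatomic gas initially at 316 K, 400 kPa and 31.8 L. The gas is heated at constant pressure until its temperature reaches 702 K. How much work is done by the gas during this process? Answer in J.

n = P₁V₁/(RT₁) = 400×31.8/(8.314×316) = 4.84 mol.
Isobaric: P stays 400 kPa; V/T = const ⇒ T₂ = 702 K, V₂ = 70.6 L.
W = PΔV = 400×(70.6−31.8) kPa·L = 15500 J.

15500 J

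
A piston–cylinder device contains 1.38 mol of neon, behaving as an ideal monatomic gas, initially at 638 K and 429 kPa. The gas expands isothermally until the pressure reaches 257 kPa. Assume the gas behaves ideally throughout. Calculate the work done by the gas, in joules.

V₁ = nRT₁/P₁ = 1.38×8.314×638/429 = 17.1 L.
Isothermal: T stays 638 K; PV = const ⇒ V₂ = 28.5 L, P₂ = 257 kPa.
W = nRT ln(V₂/V₁) = 1.38×8.314×638×ln(1.67) = 3750 J.

3750 J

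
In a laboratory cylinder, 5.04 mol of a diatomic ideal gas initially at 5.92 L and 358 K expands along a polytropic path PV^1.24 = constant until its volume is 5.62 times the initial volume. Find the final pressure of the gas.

298 kPa

P₁ = nRT₁/V₁ = 5.04×8.314×358/5.92 = 2530 kPa.
Polytropic n=1.24: T₂ = T₁(V₁/V₂)^(n−1) = 358×(0.178)^0.24 = 237 K; P₂ = P₁(V₁/V₂)^n = 298 kPa.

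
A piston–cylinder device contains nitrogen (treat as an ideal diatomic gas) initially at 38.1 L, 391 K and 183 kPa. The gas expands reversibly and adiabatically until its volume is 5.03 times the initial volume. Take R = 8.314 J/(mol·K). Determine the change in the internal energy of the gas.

n = P₁V₁/(RT₁) = 183×38.1/(8.314×391) = 2.14 mol.
Adiabatic: TV^(γ−1) = const ⇒ T₂ = 391×(0.199)^0.400 = 205 K; PV^γ = const ⇒ P₂ = 19.1 kPa.
For an ideal gas ΔU = nCvΔT with Cv = (5/2)R = 20.8 J/(mol·K).
ΔU = 2.14×20.8×(205−391) = -8300 J.

-8300 J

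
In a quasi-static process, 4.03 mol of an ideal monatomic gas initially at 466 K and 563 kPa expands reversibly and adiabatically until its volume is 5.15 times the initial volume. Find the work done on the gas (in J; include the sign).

V₁ = nRT₁/P₁ = 4.03×8.314×466/563 = 27.7 L.
Adiabatic: TV^(γ−1) = const ⇒ T₂ = 466×(0.194)^0.667 = 156 K; PV^γ = const ⇒ P₂ = 36.7 kPa.
ΔU = nCvΔT = 4.03×12.5×(156−466) = -15600 J.
Q = 0 for an adiabatic process, so W = −ΔU = 15600 J.
Work done on the gas = −W_by = -15600 J.

-15600 J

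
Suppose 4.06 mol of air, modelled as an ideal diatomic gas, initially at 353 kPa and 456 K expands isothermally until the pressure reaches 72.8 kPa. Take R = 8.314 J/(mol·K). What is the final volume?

V₁ = nRT₁/P₁ = 4.06×8.314×456/353 = 43.6 L.
Isothermal: T stays 456 K; PV = const ⇒ V₂ = 211 L, P₂ = 72.8 kPa.

211 L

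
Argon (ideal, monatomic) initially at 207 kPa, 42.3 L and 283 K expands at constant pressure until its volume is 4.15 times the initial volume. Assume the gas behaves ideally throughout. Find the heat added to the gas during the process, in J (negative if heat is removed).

n = P₁V₁/(RT₁) = 207×42.3/(8.314×283) = 3.72 mol.
Isobaric: P stays 207 kPa; V/T = const ⇒ T₂ = 1170 K, V₂ = 176 L.
W = PΔV = 207×(176−42.3) kPa·L = 27600 J.
ΔU = nCvΔT = 3.72×12.5×(1170−283) = 41400 J.
Q = ΔU + W = nCpΔT = 69000 J.

69000 J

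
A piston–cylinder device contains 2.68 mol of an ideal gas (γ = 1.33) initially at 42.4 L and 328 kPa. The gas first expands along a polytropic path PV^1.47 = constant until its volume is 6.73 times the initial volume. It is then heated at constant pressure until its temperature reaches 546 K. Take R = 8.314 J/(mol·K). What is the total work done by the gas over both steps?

T₁ = P₁V₁/(nR) = 328×42.4/(2.68×8.314) = 624 K.
Step 1 — Polytropic n=1.47: T₂ = T₁(V₁/V₂)^(n−1) = 624×(0.149)^0.47 = 255 K; P₂ = P₁(V₁/V₂)^n = 19.9 kPa.
W = (P₁V₁−P₂V₂)/(n−1) = (328×42.4−19.9×285)/0.47 = 17500 J.
ΔU = nCvΔT = 2.68×25.2×(255−624) = -24900 J.
Q = ΔU + W = -7430 J.
State after step 1: P = 19.9 kPa, V = 285 L, T = 255 K.
Step 2 — Isobaric: P stays 19.9 kPa; V/T = const ⇒ T₂ = 546 K, V₂ = 612 L.
W = PΔV = 19.9×(612−285) kPa·L = 6490 J.
ΔU = nCvΔT = 2.68×25.2×(546−255) = 19700 J.
Q = ΔU + W = nCpΔT = 26200 J.
Net over both steps: W = 24000 J, Q = 18700 J, ΔU = -5280 J.

24000 J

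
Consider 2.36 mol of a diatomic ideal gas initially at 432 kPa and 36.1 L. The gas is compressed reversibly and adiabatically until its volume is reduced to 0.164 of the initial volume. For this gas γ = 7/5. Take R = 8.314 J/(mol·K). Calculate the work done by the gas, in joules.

-41400 J

T₁ = P₁V₁/(nR) = 432×36.1/(2.36×8.314) = 795 K.
Adiabatic: TV^(γ−1) = const ⇒ T₂ = 795×(6.10)^0.400 = 1640 K; PV^γ = const ⇒ P₂ = 5430 kPa.
ΔU = nCvΔT = 2.36×20.8×(1640−795) = 41400 J.
Q = 0 for an adiabatic process, so W = −ΔU = -41400 J.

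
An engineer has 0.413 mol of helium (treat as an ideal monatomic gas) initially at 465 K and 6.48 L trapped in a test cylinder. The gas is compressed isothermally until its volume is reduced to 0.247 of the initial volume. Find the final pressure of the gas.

P₁ = nRT₁/V₁ = 0.413×8.314×465/6.48 = 246 kPa.
Isothermal: T stays 465 K; PV = const ⇒ V₂ = 1.60 L, P₂ = 998 kPa.

998 kPa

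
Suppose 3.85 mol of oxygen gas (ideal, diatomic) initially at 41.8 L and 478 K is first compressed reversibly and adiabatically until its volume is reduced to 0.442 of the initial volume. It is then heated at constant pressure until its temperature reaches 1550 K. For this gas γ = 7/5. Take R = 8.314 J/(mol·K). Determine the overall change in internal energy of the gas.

P₁ = nRT₁/V₁ = 3.85×8.314×478/41.8 = 366 kPa.
Step 1 — Adiabatic: TV^(γ−1) = const ⇒ T₂ = 478×(2.26)^0.400 = 663 K; PV^γ = const ⇒ P₂ = 1150 kPa.
ΔU = nCvΔT = 3.85×20.8×(663−478) = 14800 J.
Q = 0 for an adiabatic process, so W = −ΔU = -14800 J.
State after step 1: P = 1150 kPa, V = 18.5 L, T = 663 K.
Step 2 — Isobaric: P stays 1150 kPa; V/T = const ⇒ T₂ = 1550 K, V₂ = 43.2 L.
W = PΔV = 1150×(43.2−18.5) kPa·L = 28400 J.
ΔU = nCvΔT = 3.85×20.8×(1550−663) = 71000 J.
Q = ΔU + W = nCpΔT = 99400 J.
Net over both steps: W = 13600 J, Q = 99400 J, ΔU = 85800 J.

85800 J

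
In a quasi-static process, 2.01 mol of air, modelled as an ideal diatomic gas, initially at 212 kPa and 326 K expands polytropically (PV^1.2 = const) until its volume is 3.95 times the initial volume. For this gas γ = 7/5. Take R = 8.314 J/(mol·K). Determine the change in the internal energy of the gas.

V₁ = nRT₁/P₁ = 2.01×8.314×326/212 = 25.7 L.
Polytropic n=1.2: T₂ = T₁(V₁/V₂)^(n−1) = 326×(0.253)^0.20 = 248 K; P₂ = P₁(V₁/V₂)^n = 40.8 kPa.
For an ideal gas ΔU = nCvΔT with Cv = (5/2)R = 20.8 J/(mol·K).
ΔU = 2.01×20.8×(248−326) = -3270 J.

-3270 J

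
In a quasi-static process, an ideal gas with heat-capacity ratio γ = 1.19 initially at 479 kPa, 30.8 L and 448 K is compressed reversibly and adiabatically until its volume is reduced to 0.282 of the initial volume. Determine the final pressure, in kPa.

2160 kPa

Adiabatic: TV^(γ−1) = const ⇒ T₂ = 448×(3.55)^0.190 = 570 K; PV^γ = const ⇒ P₂ = 2160 kPa.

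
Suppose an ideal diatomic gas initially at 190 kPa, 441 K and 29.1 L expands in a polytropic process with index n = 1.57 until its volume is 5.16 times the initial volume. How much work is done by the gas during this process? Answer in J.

5890 J

n = P₁V₁/(RT₁) = 190×29.1/(8.314×441) = 1.51 mol.
Polytropic n=1.57: T₂ = T₁(V₁/V₂)^(n−1) = 441×(0.194)^0.57 = 173 K; P₂ = P₁(V₁/V₂)^n = 14.5 kPa.
W = (P₁V₁−P₂V₂)/(n−1) = (190×29.1−14.5×150)/0.57 = 5890 J.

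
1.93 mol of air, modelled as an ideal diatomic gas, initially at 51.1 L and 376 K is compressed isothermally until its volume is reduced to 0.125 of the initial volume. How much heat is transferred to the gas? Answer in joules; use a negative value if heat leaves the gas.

P₁ = nRT₁/V₁ = 1.93×8.314×376/51.1 = 118 kPa.
Isothermal: T stays 376 K; PV = const ⇒ V₂ = 6.39 L, P₂ = 945 kPa.
ΔU = 0 (ideal gas, T constant).
W = nRT ln(V₂/V₁) = 1.93×8.314×376×ln(0.125) = -12500 J.
Q = ΔU + W = -12500 J.

-12500 J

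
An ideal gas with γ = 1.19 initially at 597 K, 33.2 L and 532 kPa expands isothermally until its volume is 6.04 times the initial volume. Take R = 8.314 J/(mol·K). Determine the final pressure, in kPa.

Isothermal: T stays 597 K; PV = const ⇒ V₂ = 201 L, P₂ = 88.1 kPa.

88.1 kPa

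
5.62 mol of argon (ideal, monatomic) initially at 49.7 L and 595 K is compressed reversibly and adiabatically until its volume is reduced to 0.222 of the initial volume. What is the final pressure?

P₁ = nRT₁/V₁ = 5.62×8.314×595/49.7 = 559 kPa.
Adiabatic: TV^(γ−1) = const ⇒ T₂ = 595×(4.50)^0.667 = 1620 K; PV^γ = const ⇒ P₂ = 6870 kPa.

6870 kPa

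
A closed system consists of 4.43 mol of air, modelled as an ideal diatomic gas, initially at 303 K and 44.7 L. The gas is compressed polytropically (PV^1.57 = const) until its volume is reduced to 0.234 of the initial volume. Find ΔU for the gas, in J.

P₁ = nRT₁/V₁ = 4.43×8.314×303/44.7 = 250 kPa.
Polytropic n=1.57: T₂ = T₁(V₁/V₂)^(n−1) = 303×(4.27)^0.57 = 693 K; P₂ = P₁(V₁/V₂)^n = 2440 kPa.
For an ideal gas ΔU = nCvΔT with Cv = (5/2)R = 20.8 J/(mol·K).
ΔU = 4.43×20.8×(693−303) = 35900 J.

35900 J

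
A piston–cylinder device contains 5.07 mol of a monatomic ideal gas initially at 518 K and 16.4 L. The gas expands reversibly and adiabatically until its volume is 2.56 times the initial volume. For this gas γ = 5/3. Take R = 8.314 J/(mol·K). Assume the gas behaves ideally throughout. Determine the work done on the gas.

-15300 J

P₁ = nRT₁/V₁ = 5.07×8.314×518/16.4 = 1330 kPa.
Adiabatic: TV^(γ−1) = const ⇒ T₂ = 518×(0.391)^0.667 = 277 K; PV^γ = const ⇒ P₂ = 278 kPa.
ΔU = nCvΔT = 5.07×12.5×(277−518) = -15300 J.
Q = 0 for an adiabatic process, so W = −ΔU = 15300 J.
Work done on the gas = −W_by = -15300 J.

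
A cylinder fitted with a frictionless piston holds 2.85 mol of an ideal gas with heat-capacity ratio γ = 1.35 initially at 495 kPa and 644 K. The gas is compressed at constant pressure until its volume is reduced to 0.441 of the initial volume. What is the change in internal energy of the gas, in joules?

-24400 J

V₁ = nRT₁/P₁ = 2.85×8.314×644/495 = 30.8 L.
Isobaric: P stays 495 kPa; V/T = const ⇒ T₂ = 284 K, V₂ = 13.6 L.
For an ideal gas ΔU = nCvΔT with Cv = R/(γ−1) = 23.8 J/(mol·K).
ΔU = 2.85×23.8×(284−644) = -24400 J.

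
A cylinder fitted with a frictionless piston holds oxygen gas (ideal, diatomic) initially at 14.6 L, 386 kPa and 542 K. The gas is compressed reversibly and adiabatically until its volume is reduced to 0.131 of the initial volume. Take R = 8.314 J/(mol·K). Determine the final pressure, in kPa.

6640 kPa

Adiabatic: TV^(γ−1) = const ⇒ T₂ = 542×(7.63)^0.400 = 1220 K; PV^γ = const ⇒ P₂ = 6640 kPa.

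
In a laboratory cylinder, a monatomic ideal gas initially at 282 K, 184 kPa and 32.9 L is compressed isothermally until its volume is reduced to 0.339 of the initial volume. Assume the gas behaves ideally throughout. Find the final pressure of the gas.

Isothermal: T stays 282 K; PV = const ⇒ V₂ = 11.2 L, P₂ = 543 kPa.

543 kPa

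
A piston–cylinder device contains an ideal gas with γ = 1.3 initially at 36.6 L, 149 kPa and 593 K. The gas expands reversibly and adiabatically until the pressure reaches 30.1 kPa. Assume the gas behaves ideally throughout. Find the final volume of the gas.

125 L

Adiabatic: T₂/T₁ = (P₂/P₁)^((γ−1)/γ) ⇒ T₂ = 593×(0.202)^0.231 = 410 K; V₂ = 125 L.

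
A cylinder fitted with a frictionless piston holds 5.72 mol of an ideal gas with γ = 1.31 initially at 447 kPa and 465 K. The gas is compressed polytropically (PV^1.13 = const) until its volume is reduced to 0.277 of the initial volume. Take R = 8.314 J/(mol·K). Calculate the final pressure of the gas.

1910 kPa

V₁ = nRT₁/P₁ = 5.72×8.314×465/447 = 49.5 L.
Polytropic n=1.13: T₂ = T₁(V₁/V₂)^(n−1) = 465×(3.61)^0.13 = 549 K; P₂ = P₁(V₁/V₂)^n = 1910 kPa.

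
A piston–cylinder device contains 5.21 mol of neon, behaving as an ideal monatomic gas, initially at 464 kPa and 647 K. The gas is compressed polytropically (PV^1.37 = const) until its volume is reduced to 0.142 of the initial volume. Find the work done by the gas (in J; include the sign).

-80200 J

V₁ = nRT₁/P₁ = 5.21×8.314×647/464 = 60.4 L.
Polytropic n=1.37: T₂ = T₁(V₁/V₂)^(n−1) = 647×(7.04)^0.37 = 1330 K; P₂ = P₁(V₁/V₂)^n = 6730 kPa.
W = (P₁V₁−P₂V₂)/(n−1) = (464×60.4−6730×8.58)/0.37 = -80200 J.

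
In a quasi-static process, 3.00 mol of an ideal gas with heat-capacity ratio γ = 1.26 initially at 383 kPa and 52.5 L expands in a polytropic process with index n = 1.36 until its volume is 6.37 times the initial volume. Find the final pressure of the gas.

30.9 kPa

T₁ = P₁V₁/(nR) = 383×52.5/(3.00×8.314) = 806 K.
Polytropic n=1.36: T₂ = T₁(V₁/V₂)^(n−1) = 806×(0.157)^0.36 = 414 K; P₂ = P₁(V₁/V₂)^n = 30.9 kPa.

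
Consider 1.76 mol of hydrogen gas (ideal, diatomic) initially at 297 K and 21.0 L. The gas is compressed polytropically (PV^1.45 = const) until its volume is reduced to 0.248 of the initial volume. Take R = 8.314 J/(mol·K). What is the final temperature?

556 K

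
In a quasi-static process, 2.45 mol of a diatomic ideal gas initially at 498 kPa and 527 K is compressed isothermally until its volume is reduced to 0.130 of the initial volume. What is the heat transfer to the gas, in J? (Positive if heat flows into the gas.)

V₁ = nRT₁/P₁ = 2.45×8.314×527/498 = 21.6 L.
Isothermal: T stays 527 K; PV = const ⇒ V₂ = 2.80 L, P₂ = 3830 kPa.
ΔU = 0 (ideal gas, T constant).
W = nRT ln(V₂/V₁) = 2.45×8.314×527×ln(0.130) = -21900 J.
Q = ΔU + W = -21900 J.

-21900 J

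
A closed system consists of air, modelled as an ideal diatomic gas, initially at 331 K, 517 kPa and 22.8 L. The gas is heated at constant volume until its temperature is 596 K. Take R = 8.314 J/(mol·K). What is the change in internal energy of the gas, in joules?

n = P₁V₁/(RT₁) = 517×22.8/(8.314×331) = 4.28 mol.
Isochoric: V stays 22.8 L; P/T = const ⇒ T₂ = 596 K, P₂ = 931 kPa.
For an ideal gas ΔU = nCvΔT with Cv = (5/2)R = 20.8 J/(mol·K).
ΔU = 4.28×20.8×(596−331) = 23600 J.

23600 J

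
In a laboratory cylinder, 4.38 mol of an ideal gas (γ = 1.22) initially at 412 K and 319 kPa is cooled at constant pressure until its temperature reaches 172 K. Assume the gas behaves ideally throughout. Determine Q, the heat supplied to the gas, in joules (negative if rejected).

V₁ = nRT₁/P₁ = 4.38×8.314×412/319 = 47.0 L.
Isobaric: P stays 319 kPa; V/T = const ⇒ T₂ = 172 K, V₂ = 19.6 L.
W = PΔV = 319×(19.6−47.0) kPa·L = -8740 J.
ΔU = nCvΔT = 4.38×37.8×(172−412) = -39700 J.
Q = ΔU + W = nCpΔT = -48500 J.

-48500 J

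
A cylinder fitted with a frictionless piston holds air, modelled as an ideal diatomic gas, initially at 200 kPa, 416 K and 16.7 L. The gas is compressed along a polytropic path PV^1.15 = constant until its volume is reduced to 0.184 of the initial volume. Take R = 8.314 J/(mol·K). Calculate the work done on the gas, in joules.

n = P₁V₁/(RT₁) = 200×16.7/(8.314×416) = 0.966 mol.
Polytropic n=1.15: T₂ = T₁(V₁/V₂)^(n−1) = 416×(5.43)^0.15 = 536 K; P₂ = P₁(V₁/V₂)^n = 1400 kPa.
W = (P₁V₁−P₂V₂)/(n−1) = (200×16.7−1400×3.07)/0.15 = -6440 J.
Work done on the gas = −W_by = 6440 J.

6440 J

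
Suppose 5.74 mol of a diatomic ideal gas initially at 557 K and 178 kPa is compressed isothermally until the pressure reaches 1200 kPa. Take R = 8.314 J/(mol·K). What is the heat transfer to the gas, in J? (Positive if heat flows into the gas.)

-50700 J

V₁ = nRT₁/P₁ = 5.74×8.314×557/178 = 149 L.
Isothermal: T stays 557 K; PV = const ⇒ V₂ = 22.2 L, P₂ = 1200 kPa.
ΔU = 0 (ideal gas, T constant).
W = nRT ln(V₂/V₁) = 5.74×8.314×557×ln(0.148) = -50700 J.
Q = ΔU + W = -50700 J.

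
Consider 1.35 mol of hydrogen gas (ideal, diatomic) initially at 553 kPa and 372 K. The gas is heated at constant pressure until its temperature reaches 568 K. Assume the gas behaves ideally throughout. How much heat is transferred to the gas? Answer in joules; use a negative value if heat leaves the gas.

7700 J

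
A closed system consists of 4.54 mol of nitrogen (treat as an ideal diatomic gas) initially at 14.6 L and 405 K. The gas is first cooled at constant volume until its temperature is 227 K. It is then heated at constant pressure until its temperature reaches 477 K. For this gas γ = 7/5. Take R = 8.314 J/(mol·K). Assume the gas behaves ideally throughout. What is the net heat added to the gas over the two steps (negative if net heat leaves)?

16200 J

P₁ = nRT₁/V₁ = 4.54×8.314×405/14.6 = 1050 kPa.
Step 1 — Isochoric: V stays 14.6 L; P/T = const ⇒ T₂ = 227 K, P₂ = 587 kPa.
W = 0 (no volume change).
ΔU = nCvΔT = 4.54×20.8×(227−405) = -16800 J.
Q = ΔU = -16800 J.
State after step 1: P = 587 kPa, V = 14.6 L, T = 227 K.
Step 2 — Isobaric: P stays 587 kPa; V/T = const ⇒ T₂ = 477 K, V₂ = 30.7 L.
W = PΔV = 587×(30.7−14.6) kPa·L = 9440 J.
ΔU = nCvΔT = 4.54×20.8×(477−227) = 23600 J.
Q = ΔU + W = nCpΔT = 33000 J.
Net over both steps: W = 9440 J, Q = 16200 J, ΔU = 6790 J.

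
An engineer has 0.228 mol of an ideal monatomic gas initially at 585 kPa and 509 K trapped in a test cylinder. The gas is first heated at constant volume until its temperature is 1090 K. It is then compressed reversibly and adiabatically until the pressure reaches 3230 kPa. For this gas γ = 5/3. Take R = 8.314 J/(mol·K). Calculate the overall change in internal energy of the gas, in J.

3080 J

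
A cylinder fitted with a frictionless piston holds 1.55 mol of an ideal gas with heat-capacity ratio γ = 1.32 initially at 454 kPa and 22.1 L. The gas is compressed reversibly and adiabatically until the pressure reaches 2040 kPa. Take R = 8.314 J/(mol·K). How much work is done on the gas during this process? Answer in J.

T₁ = P₁V₁/(nR) = 454×22.1/(1.55×8.314) = 779 K.
Adiabatic: T₂/T₁ = (P₂/P₁)^((γ−1)/γ) ⇒ T₂ = 779×(4.49)^0.242 = 1120 K; V₂ = 7.08 L.
ΔU = nCvΔT = 1.55×26.0×(1120−779) = 13800 J.
Q = 0 for an adiabatic process, so W = −ΔU = -13800 J.
Work done on the gas = −W_by = 13800 J.

13800 J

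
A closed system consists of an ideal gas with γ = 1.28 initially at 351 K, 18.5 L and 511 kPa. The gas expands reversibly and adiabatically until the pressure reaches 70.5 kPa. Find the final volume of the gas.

86.9 L

Adiabatic: T₂/T₁ = (P₂/P₁)^((γ−1)/γ) ⇒ T₂ = 351×(0.138)^0.219 = 228 K; V₂ = 86.9 L.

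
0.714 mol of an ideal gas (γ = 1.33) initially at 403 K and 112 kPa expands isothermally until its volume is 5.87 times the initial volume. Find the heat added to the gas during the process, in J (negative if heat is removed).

V₁ = nRT₁/P₁ = 0.714×8.314×403/112 = 21.4 L.
Isothermal: T stays 403 K; PV = const ⇒ V₂ = 125 L, P₂ = 19.1 kPa.
ΔU = 0 (ideal gas, T constant).
W = nRT ln(V₂/V₁) = 0.714×8.314×403×ln(5.87) = 4230 J.
Q = ΔU + W = 4230 J.

4230 J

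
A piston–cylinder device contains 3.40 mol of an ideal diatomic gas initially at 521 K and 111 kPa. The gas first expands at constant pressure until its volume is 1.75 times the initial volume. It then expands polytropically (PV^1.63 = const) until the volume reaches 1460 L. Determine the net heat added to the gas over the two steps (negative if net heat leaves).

22500 J

V₁ = nRT₁/P₁ = 3.40×8.314×521/111 = 133 L.
Step 1 — Isobaric: P stays 111 kPa; V/T = const ⇒ T₂ = 912 K, V₂ = 232 L.
W = PΔV = 111×(232−133) kPa·L = 11000 J.
ΔU = nCvΔT = 3.40×20.8×(912−521) = 27600 J.
Q = ΔU + W = nCpΔT = 38700 J.
State after step 1: P = 111 kPa, V = 232 L, T = 912 K.
Step 2 — Polytropic n=1.63: T₂ = T₁(V₁/V₂)^(n−1) = 912×(0.159)^0.63 = 286 K; P₂ = P₁(V₁/V₂)^n = 5.54 kPa.
W = (P₁V₁−P₂V₂)/(n−1) = (111×232−5.54×1460)/0.63 = 28100 J.
ΔU = nCvΔT = 3.40×20.8×(286−912) = -44200 J.
Q = ΔU + W = -16100 J.
Net over both steps: W = 39100 J, Q = 22500 J, ΔU = -16600 J.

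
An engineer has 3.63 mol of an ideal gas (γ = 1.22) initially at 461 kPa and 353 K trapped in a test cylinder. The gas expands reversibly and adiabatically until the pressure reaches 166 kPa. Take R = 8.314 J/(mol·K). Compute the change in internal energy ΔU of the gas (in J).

V₁ = nRT₁/P₁ = 3.63×8.314×353/461 = 23.1 L.
Adiabatic: T₂/T₁ = (P₂/P₁)^((γ−1)/γ) ⇒ T₂ = 353×(0.360)^0.180 = 294 K; V₂ = 53.4 L.
For an ideal gas ΔU = nCvΔT with Cv = R/(γ−1) = 37.8 J/(mol·K).
ΔU = 3.63×37.8×(294−353) = -8150 J.

-8150 J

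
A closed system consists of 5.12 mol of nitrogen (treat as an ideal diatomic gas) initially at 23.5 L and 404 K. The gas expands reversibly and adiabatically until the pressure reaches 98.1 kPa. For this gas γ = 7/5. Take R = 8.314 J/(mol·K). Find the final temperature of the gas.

P₁ = nRT₁/V₁ = 5.12×8.314×404/23.5 = 732 kPa.
Adiabatic: T₂/T₁ = (P₂/P₁)^((γ−1)/γ) ⇒ T₂ = 404×(0.134)^0.286 = 228 K; V₂ = 98.7 L.

228 K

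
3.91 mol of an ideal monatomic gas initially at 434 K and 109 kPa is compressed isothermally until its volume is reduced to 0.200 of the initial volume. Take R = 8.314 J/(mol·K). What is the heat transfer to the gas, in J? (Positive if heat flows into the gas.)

V₁ = nRT₁/P₁ = 3.91×8.314×434/109 = 129 L.
Isothermal: T stays 434 K; PV = const ⇒ V₂ = 25.9 L, P₂ = 545 kPa.
ΔU = 0 (ideal gas, T constant).
W = nRT ln(V₂/V₁) = 3.91×8.314×434×ln(0.200) = -22700 J.
Q = ΔU + W = -22700 J.

-22700 J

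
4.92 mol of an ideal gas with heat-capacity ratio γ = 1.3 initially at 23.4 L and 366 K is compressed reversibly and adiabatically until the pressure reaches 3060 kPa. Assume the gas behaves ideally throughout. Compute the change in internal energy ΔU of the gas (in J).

21700 J

P₁ = nRT₁/V₁ = 4.92×8.314×366/23.4 = 640 kPa.
Adiabatic: T₂/T₁ = (P₂/P₁)^((γ−1)/γ) ⇒ T₂ = 366×(4.78)^0.231 = 525 K; V₂ = 7.02 L.
For an ideal gas ΔU = nCvΔT with Cv = R/(γ−1) = 27.7 J/(mol·K).
ΔU = 4.92×27.7×(525−366) = 21700 J.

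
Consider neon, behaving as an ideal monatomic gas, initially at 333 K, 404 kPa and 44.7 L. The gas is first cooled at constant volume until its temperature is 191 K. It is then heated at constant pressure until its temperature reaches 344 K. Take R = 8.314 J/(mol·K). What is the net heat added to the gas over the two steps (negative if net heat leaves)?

9190 J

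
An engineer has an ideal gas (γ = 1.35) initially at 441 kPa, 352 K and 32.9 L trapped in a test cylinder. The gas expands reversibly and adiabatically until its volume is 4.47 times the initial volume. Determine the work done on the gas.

-16900 J

n = P₁V₁/(RT₁) = 441×32.9/(8.314×352) = 4.96 mol.
Adiabatic: TV^(γ−1) = const ⇒ T₂ = 352×(0.224)^0.350 = 208 K; PV^γ = const ⇒ P₂ = 58.4 kPa.
ΔU = nCvΔT = 4.96×23.8×(208−352) = -16900 J.
Q = 0 for an adiabatic process, so W = −ΔU = 16900 J.
Work done on the gas = −W_by = -16900 J.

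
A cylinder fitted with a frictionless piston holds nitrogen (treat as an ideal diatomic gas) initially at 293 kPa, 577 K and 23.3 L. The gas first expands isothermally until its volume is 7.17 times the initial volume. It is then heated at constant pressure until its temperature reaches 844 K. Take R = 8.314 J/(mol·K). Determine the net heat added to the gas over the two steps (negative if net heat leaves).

n = P₁V₁/(RT₁) = 293×23.3/(8.314×577) = 1.42 mol.
Step 1 — Isothermal: T stays 577 K; PV = const ⇒ V₂ = 167 L, P₂ = 40.9 kPa.
ΔU = 0 (ideal gas, T constant).
W = nRT ln(V₂/V₁) = 1.42×8.314×577×ln(7.17) = 13400 J.
Q = ΔU + W = 13400 J.
State after step 1: P = 40.9 kPa, V = 167 L, T = 577 K.
Step 2 — Isobaric: P stays 40.9 kPa; V/T = const ⇒ T₂ = 844 K, V₂ = 244 L.
W = PΔV = 40.9×(244−167) kPa·L = 3160 J.
ΔU = nCvΔT = 1.42×20.8×(844−577) = 7900 J.
Q = ΔU + W = nCpΔT = 11100 J.
Net over both steps: W = 16600 J, Q = 24500 J, ΔU = 7900 J.

24500 J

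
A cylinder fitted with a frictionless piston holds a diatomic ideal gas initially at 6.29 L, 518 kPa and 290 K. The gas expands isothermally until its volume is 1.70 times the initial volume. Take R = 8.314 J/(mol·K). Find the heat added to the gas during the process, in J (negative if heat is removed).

1730 J

n = P₁V₁/(RT₁) = 518×6.29/(8.314×290) = 1.35 mol.
Isothermal: T stays 290 K; PV = const ⇒ V₂ = 10.7 L, P₂ = 305 kPa.
ΔU = 0 (ideal gas, T constant).
W = nRT ln(V₂/V₁) = 1.35×8.314×290×ln(1.70) = 1730 J.
Q = ΔU + W = 1730 J.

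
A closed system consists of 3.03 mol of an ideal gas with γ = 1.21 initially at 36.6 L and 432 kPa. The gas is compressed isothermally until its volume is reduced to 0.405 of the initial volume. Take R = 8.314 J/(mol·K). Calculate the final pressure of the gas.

T₁ = P₁V₁/(nR) = 432×36.6/(3.03×8.314) = 628 K.
Isothermal: T stays 628 K; PV = const ⇒ V₂ = 14.8 L, P₂ = 1070 kPa.

1070 kPa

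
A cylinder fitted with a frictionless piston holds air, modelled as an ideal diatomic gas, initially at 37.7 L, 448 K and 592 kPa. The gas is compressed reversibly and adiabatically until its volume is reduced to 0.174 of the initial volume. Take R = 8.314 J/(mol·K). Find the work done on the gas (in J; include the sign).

56500 J

n = P₁V₁/(RT₁) = 592×37.7/(8.314×448) = 5.99 mol.
Adiabatic: TV^(γ−1) = const ⇒ T₂ = 448×(5.75)^0.400 = 902 K; PV^γ = const ⇒ P₂ = 6850 kPa.
ΔU = nCvΔT = 5.99×20.8×(902−448) = 56500 J.
Q = 0 for an adiabatic process, so W = −ΔU = -56500 J.
Work done on the gas = −W_by = 56500 J.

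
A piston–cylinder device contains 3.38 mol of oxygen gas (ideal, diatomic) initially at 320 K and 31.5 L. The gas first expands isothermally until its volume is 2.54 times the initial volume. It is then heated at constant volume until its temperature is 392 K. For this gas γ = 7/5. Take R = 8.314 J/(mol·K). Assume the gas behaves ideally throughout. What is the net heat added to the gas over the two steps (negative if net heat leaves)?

13400 J

P₁ = nRT₁/V₁ = 3.38×8.314×320/31.5 = 285 kPa.
Step 1 — Isothermal: T stays 320 K; PV = const ⇒ V₂ = 80.0 L, P₂ = 112 kPa.
ΔU = 0 (ideal gas, T constant).
W = nRT ln(V₂/V₁) = 3.38×8.314×320×ln(2.54) = 8380 J.
Q = ΔU + W = 8380 J.
State after step 1: P = 112 kPa, V = 80.0 L, T = 320 K.
Step 2 — Isochoric: V stays 80.0 L; P/T = const ⇒ T₂ = 392 K, P₂ = 138 kPa.
W = 0 (no volume change).
ΔU = nCvΔT = 3.38×20.8×(392−320) = 5060 J.
Q = ΔU = 5060 J.
Net over both steps: W = 8380 J, Q = 13400 J, ΔU = 5060 J.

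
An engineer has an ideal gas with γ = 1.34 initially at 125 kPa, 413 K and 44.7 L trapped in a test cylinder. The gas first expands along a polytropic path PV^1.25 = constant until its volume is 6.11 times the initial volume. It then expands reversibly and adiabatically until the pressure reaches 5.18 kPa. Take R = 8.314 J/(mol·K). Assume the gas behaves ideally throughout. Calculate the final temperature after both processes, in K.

208 K

n = P₁V₁/(RT₁) = 125×44.7/(8.314×413) = 1.63 mol.
Step 1 — Polytropic n=1.25: T₂ = T₁(V₁/V₂)^(n−1) = 413×(0.164)^0.25 = 263 K; P₂ = P₁(V₁/V₂)^n = 13.0 kPa.
W = (P₁V₁−P₂V₂)/(n−1) = (125×44.7−13.0×273)/0.25 = 8130 J.
ΔU = nCvΔT = 1.63×24.5×(263−413) = -5980 J.
Q = ΔU + W = 2150 J.
State after step 1: P = 13.0 kPa, V = 273 L, T = 263 K.
Step 2 — Adiabatic: T₂/T₁ = (P₂/P₁)^((γ−1)/γ) ⇒ T₂ = 263×(0.398)^0.254 = 208 K; V₂ = 543 L.
ΔU = nCvΔT = 1.63×24.5×(208−263) = -2180 J.
Q = 0 for an adiabatic process, so W = −ΔU = 2180 J.
Net over both steps: W = 10300 J, Q = 2150 J, ΔU = -8160 J.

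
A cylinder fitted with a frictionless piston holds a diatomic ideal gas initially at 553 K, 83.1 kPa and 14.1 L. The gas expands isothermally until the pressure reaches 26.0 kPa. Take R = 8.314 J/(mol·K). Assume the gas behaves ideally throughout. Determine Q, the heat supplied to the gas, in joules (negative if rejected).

1360 J

n = P₁V₁/(RT₁) = 83.1×14.1/(8.314×553) = 0.255 mol.
Isothermal: T stays 553 K; PV = const ⇒ V₂ = 45.1 L, P₂ = 26.0 kPa.
ΔU = 0 (ideal gas, T constant).
W = nRT ln(V₂/V₁) = 0.255×8.314×553×ln(3.20) = 1360 J.
Q = ΔU + W = 1360 J.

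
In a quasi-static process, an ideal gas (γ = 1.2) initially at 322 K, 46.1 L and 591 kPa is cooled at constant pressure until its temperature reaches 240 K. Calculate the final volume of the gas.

Isobaric: P stays 591 kPa; V/T = const ⇒ T₂ = 240 K, V₂ = 34.4 L.

34.4 L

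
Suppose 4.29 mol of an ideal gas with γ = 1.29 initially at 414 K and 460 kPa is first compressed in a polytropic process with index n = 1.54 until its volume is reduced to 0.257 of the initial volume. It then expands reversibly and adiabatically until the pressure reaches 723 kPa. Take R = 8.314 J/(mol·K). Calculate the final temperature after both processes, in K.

V₁ = nRT₁/P₁ = 4.29×8.314×414/460 = 32.1 L.
Step 1 — Polytropic n=1.54: T₂ = T₁(V₁/V₂)^(n−1) = 414×(3.89)^0.54 = 862 K; P₂ = P₁(V₁/V₂)^n = 3730 kPa.
W = (P₁V₁−P₂V₂)/(n−1) = (460×32.1−3730×8.25)/0.54 = -29600 J.
ΔU = nCvΔT = 4.29×28.7×(862−414) = 55100 J.
Q = ΔU + W = 25500 J.
State after step 1: P = 3730 kPa, V = 8.25 L, T = 862 K.
Step 2 — Adiabatic: T₂/T₁ = (P₂/P₁)^((γ−1)/γ) ⇒ T₂ = 862×(0.194)^0.225 = 596 K; V₂ = 29.4 L.
ΔU = nCvΔT = 4.29×28.7×(596−862) = -32700 J.
Q = 0 for an adiabatic process, so W = −ΔU = 32700 J.
Net over both steps: W = 3100 J, Q = 25500 J, ΔU = 22400 J.

596 K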